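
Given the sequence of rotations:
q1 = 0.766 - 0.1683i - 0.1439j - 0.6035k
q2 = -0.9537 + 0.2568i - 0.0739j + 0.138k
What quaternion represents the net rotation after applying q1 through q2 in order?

q2 · q1 = -0.6147 + 0.4217i + 0.2124j + 0.6319k
-0.6147 + 0.4217i + 0.2124j + 0.6319k


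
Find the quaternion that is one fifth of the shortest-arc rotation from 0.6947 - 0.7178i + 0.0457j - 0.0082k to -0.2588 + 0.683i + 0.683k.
0.638 - 0.7523i + 0.0382j - 0.1597k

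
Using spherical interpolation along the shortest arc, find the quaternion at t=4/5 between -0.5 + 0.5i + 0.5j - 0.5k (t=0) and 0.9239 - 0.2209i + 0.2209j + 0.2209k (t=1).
-0.9002 + 0.3039i - 0.0708j - 0.3039k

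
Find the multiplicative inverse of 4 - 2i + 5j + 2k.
0.0816 + 0.0408i - 0.102j - 0.0408k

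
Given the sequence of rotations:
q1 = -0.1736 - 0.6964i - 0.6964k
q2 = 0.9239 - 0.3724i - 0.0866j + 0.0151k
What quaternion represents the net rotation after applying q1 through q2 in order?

q2 · q1 = -0.4092 - 0.5184i - 0.2548j - 0.7063k
-0.4092 - 0.5184i - 0.2548j - 0.7063k


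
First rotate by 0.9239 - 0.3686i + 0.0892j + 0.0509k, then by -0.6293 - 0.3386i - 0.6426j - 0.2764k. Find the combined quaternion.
-0.6348 - 0.0889i - 0.5307j - 0.5545k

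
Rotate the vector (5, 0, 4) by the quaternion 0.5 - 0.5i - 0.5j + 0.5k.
(-4, 5, 0)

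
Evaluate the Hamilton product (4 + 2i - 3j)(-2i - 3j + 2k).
-5 - 14i - 16j - 4k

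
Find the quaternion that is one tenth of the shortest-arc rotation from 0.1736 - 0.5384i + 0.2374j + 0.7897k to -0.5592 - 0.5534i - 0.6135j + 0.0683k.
0.0871 - 0.6051i + 0.1412j + 0.7787k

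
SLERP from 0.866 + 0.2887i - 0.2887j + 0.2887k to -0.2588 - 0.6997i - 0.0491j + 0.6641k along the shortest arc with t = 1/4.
0.8403 + 0.4882i - 0.2342j + 0.0256k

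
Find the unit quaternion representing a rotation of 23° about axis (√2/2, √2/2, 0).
0.9799 + 0.141i + 0.141j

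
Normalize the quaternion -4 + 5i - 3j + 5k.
-0.4619 + 0.5774i - 0.3464j + 0.5774k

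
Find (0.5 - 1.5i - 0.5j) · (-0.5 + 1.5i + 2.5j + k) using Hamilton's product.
3.25 + i + 3j - 2.5k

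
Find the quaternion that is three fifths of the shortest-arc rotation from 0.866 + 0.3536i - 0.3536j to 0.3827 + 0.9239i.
0.6334 + 0.7577i - 0.1571j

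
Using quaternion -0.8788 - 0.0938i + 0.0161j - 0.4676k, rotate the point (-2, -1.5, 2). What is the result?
(0.232, -2.815, 1.507)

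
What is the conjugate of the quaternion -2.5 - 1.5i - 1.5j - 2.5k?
-2.5 + 1.5i + 1.5j + 2.5k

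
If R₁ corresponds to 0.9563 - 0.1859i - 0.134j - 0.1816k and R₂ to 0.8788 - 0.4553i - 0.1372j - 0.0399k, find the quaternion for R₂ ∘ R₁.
0.7301 - 0.5792i - 0.3242j - 0.1622k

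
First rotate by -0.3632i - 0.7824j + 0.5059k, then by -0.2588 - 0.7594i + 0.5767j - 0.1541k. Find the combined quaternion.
0.2534 + 0.2652i + 0.6426j + 0.6727k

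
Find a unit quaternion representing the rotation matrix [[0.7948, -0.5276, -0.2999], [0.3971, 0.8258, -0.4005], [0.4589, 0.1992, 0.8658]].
0.9336 + 0.1606i - 0.2032j + 0.2476k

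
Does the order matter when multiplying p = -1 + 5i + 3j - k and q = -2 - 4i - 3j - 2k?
Yes: pq = 29 - 15i + 11j + k ≠ 29 + 3i - 17j + 7k = qp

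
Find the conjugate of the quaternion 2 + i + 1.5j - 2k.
2 - i - 1.5j + 2k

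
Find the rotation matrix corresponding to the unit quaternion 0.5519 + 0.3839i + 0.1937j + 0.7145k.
[[-0.0961, -0.6399, 0.7624], [0.9374, -0.3158, -0.147], [0.3348, 0.7005, 0.6302]]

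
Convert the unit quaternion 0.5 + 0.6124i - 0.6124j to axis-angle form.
axis = (√2/2, -√2/2, 0), θ = 2π/3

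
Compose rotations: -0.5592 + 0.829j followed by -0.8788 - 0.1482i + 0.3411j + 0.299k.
0.2087 - 0.165i - 0.9193j - 0.2901k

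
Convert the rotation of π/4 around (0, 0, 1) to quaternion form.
0.9239 + 0.3827k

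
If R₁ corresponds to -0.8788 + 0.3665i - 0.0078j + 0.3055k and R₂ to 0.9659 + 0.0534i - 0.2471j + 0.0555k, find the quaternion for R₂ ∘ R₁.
-0.8873 + 0.232i + 0.2136j + 0.3365k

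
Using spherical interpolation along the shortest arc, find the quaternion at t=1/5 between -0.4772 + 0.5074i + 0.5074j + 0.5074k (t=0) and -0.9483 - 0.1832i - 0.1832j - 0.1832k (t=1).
-0.7009 + 0.4118i + 0.4118j + 0.4118k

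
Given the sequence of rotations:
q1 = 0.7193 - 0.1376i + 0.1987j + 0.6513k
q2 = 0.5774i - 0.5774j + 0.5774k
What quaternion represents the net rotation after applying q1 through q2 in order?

q2 · q1 = -0.1819 - 0.0755i - 0.8708j + 0.4506k
-0.1819 - 0.0755i - 0.8708j + 0.4506k


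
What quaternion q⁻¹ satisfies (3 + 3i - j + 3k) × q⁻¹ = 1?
0.1071 - 0.1071i + 0.0357j - 0.1071k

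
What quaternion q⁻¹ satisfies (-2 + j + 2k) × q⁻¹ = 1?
-0.2222 - 0.1111j - 0.2222k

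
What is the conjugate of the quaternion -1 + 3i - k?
-1 - 3i + k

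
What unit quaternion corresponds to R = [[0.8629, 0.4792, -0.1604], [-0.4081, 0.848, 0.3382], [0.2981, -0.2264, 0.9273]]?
0.9537 - 0.148i - 0.1202j - 0.2326k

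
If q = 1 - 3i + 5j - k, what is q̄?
1 + 3i - 5j + k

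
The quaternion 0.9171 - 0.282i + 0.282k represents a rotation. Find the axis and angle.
axis = (-√2/2, 0, √2/2), θ = 47°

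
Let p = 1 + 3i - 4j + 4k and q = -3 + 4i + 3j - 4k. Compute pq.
13 - i + 43j + 9k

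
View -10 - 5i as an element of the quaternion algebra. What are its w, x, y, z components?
-10 - 5i + 0j + 0k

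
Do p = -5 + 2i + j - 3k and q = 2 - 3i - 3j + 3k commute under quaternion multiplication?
No: pq = 8 + 13i + 20j - 24k ≠ 8 + 25i + 14j - 18k = qp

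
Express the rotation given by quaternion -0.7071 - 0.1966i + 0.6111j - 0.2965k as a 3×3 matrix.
[[0.0773, -0.6596, -0.7476], [0.179, 0.7469, -0.6404], [0.9808, -0.0844, 0.1758]]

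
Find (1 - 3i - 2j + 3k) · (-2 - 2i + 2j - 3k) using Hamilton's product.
5 + 4i - 9j - 19k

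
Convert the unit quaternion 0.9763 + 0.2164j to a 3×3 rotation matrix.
[[0.9063, 0, 0.4225], [0, 1, 0], [-0.4225, 0, 0.9063]]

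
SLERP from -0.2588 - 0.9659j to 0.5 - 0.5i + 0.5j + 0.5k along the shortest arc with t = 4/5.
-0.4808 + 0.4215i - 0.643j - 0.4215k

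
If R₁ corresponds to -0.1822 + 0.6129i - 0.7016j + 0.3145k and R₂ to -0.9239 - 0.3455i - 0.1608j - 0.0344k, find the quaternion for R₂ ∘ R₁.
0.2781 - 0.578i + 0.7651j + 0.0567k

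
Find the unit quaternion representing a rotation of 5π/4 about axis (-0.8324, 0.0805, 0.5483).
-0.3827 - 0.769i + 0.0744j + 0.5066k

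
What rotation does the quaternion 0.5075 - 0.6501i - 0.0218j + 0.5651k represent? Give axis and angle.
axis = (-0.7545, -0.0253, 0.6558), θ = 119°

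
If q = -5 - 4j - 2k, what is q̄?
-5 + 4j + 2k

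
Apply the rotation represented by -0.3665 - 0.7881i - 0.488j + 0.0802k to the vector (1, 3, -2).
(2.532, 1.257, 2.451)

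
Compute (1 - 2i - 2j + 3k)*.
1 + 2i + 2j - 3k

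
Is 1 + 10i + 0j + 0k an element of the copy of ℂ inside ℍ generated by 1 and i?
Yes. The quaternion 1 + 10i has j- and k-coefficients y = z = 0, so it lies in the complex subalgebra spanned by 1 and i.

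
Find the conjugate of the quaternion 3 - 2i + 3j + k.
3 + 2i - 3j - k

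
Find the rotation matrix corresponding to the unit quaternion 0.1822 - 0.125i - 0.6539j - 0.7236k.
[[-0.9024, 0.4272, -0.0574], [-0.1002, -0.0784, 0.9919], [0.4192, 0.9008, 0.1136]]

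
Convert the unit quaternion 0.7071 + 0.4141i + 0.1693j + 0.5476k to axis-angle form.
axis = (0.5856, 0.2394, 0.7744), θ = π/2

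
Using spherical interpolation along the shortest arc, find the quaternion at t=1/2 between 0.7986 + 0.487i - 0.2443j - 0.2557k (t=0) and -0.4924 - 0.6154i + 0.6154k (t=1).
0.6711 + 0.5731i - 0.127j - 0.4528k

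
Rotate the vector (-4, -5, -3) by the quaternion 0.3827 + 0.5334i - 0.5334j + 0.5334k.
(4.956, 4.265, -2.691)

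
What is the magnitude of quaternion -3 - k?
√10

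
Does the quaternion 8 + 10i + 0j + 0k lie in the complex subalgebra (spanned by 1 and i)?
Yes. The quaternion 8 + 10i has j- and k-coefficients y = z = 0, so it lies in the complex subalgebra spanned by 1 and i.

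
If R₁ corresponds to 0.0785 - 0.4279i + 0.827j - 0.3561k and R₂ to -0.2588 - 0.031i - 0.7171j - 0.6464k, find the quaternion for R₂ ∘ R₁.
0.3293 + 0.8982i - 0.0048j - 0.2911k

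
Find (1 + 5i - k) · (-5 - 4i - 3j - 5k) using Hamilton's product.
10 - 32i + 26j - 15k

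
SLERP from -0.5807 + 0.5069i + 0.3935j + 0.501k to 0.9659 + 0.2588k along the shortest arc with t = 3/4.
-0.9785 + 0.1559i + 0.121j - 0.0602k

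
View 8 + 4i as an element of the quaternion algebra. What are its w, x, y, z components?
8 + 4i + 0j + 0k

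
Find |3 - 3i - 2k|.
√22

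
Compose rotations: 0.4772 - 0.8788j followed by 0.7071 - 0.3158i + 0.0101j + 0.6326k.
0.3463 + 0.4052i - 0.6166j + 0.5794k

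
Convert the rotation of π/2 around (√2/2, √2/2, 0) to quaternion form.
0.7071 + 0.5i + 0.5j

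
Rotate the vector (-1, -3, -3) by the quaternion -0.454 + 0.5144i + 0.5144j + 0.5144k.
(-3.117, -2.876, -1.007)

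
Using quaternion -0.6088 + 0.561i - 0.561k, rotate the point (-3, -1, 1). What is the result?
(-1.058, -1.107, 2.942)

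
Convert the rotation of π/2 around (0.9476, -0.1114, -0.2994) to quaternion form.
0.7071 + 0.6701i - 0.0788j - 0.2117k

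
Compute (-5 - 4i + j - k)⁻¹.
-0.1163 + 0.093i - 0.0233j + 0.0233k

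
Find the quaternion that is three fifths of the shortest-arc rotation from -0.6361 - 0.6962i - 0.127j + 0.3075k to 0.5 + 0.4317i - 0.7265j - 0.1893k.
-0.6212 - 0.6033i + 0.4237j + 0.2656k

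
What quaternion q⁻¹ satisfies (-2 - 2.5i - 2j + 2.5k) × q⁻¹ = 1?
-0.0976 + 0.122i + 0.0976j - 0.122k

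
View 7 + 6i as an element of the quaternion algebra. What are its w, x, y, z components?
7 + 6i + 0j + 0k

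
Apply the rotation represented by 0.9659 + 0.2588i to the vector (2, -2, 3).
(2, -3.232, 1.598)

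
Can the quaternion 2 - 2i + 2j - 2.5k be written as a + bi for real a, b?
No. The quaternion 2 - 2i + 2j - 2.5k has j-coefficient y = 2 and k-coefficient z = -2.5, not both zero, so it does not lie in the complex subalgebra spanned by 1 and i.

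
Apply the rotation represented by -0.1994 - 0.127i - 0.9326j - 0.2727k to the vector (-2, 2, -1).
(1.592, 0.489, 2.496)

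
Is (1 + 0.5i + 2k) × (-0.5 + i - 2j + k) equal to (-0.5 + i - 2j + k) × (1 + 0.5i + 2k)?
No: pq = -3 + 4.75i - 0.5j - k ≠ -3 - 3.25i - 3.5j + k = qp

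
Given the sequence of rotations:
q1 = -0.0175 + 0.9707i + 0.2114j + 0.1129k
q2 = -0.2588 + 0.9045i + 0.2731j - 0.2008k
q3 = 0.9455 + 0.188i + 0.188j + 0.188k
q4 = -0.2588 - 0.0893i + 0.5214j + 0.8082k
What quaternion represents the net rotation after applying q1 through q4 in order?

q2 · q1 = -0.9085 - 0.1938i - 0.3565j - 0.0996k
q3 · q2 · q1 = -0.7368 - 0.3057i - 0.5256j - 0.2956k
q4 · q3 · q2 · q1 = 0.6763 + 0.4156i - 0.5216j - 0.3127k
0.6763 + 0.4156i - 0.5216j - 0.3127k


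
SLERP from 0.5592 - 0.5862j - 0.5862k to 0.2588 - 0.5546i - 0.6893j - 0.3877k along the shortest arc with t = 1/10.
0.539 - 0.06i - 0.6102j - 0.5776k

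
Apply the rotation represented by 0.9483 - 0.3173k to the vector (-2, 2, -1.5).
(-0.394, 2.801, -1.5)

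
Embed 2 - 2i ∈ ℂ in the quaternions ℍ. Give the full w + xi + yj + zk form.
2 - 2i + 0j + 0k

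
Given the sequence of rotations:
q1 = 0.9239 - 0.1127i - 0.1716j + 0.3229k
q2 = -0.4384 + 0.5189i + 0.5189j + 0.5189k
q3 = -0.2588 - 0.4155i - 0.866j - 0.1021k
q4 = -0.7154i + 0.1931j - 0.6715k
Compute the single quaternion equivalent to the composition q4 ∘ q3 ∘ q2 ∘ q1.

q2 · q1 = -0.4251 + 0.7854i + 0.3286j + 0.3073k
q3 · q2 · q1 = 0.7523 - 0.2592i + 0.3306j + 0.5075k
q4 · q3 · q2 · q1 = 0.0915 - 0.2182i + 0.6824j - 0.6916k
0.0915 - 0.2182i + 0.6824j - 0.6916k


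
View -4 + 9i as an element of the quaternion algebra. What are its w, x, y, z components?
-4 + 9i + 0j + 0k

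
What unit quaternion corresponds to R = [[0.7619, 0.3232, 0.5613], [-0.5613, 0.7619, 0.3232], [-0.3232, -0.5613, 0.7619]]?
0.9063 - 0.244i + 0.244j - 0.244k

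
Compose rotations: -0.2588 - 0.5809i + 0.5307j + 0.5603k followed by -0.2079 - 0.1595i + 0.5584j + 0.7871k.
-0.7762 + 0.0572i - 0.6227j - 0.0805k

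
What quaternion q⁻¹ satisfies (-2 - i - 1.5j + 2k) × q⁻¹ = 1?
-0.1778 + 0.0889i + 0.1333j - 0.1778k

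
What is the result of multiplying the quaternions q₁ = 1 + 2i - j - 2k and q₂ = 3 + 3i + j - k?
-4 + 12i - 6j - 2k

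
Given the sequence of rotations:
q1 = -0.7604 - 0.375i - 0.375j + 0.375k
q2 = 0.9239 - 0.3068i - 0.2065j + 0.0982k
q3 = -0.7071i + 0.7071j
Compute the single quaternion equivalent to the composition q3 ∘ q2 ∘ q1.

q2 · q1 = -0.9318 - 0.1538i - 0.1112j + 0.3094k
q3 · q2 · q1 = -0.0301 + 0.8777i - 0.4401j + 0.1874k
-0.0301 + 0.8777i - 0.4401j + 0.1874k


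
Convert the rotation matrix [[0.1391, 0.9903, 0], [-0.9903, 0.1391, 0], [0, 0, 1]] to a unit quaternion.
0.7547 - 0.6561k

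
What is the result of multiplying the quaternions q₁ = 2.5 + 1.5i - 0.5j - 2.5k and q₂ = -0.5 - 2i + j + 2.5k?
8.5 - 4.5i + 4j + 8k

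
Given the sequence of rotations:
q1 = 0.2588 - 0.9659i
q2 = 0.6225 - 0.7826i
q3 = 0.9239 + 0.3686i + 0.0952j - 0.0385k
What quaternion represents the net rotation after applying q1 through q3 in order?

q2 · q1 = -0.5948 - 0.8038i
q3 · q2 · q1 = -0.2533 - 0.9619i - 0.0257j + 0.0994k
-0.2533 - 0.9619i - 0.0257j + 0.0994k


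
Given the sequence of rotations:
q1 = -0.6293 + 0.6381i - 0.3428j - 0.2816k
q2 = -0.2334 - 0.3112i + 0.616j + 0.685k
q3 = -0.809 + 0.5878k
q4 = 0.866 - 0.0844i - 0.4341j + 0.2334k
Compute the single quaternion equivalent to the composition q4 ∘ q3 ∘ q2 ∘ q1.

q2 · q1 = 0.7495 + 0.1083i + 0.0418j - 0.6517k
q3 · q2 · q1 = -0.2233 - 0.1122i + 0.0298j + 0.9678k
q4 · q3 · q2 · q1 = -0.4158 - 0.5054i + 0.1782j + 0.7348k
-0.4158 - 0.5054i + 0.1782j + 0.7348k


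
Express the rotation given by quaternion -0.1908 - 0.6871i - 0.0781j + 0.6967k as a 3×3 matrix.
[[0.017, 0.3732, -0.9276], [-0.1585, -0.915, -0.371], [-0.9872, 0.1534, 0.0436]]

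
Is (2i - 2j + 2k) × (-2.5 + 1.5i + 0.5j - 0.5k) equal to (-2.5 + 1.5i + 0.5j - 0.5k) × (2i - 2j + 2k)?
No: pq = -1 - 5i + 9j - k ≠ -1 - 5i + j - 9k = qp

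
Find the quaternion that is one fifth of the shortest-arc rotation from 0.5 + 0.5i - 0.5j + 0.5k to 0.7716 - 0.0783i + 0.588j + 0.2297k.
0.6736 + 0.435i - 0.2918j + 0.5214k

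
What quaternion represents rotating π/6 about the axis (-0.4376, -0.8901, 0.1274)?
0.9659 - 0.1133i - 0.2304j + 0.033k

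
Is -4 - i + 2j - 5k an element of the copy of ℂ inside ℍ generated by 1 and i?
No. The quaternion -4 - i + 2j - 5k has j-coefficient y = 2 and k-coefficient z = -5, not both zero, so it does not lie in the complex subalgebra spanned by 1 and i.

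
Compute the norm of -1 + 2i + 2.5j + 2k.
3.905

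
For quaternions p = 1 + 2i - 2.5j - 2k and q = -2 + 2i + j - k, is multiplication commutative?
No: pq = -5.5 + 2.5i + 4j + 10k ≠ -5.5 - 6.5i + 8j - 4k = qp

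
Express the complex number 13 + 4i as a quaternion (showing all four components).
13 + 4i + 0j + 0k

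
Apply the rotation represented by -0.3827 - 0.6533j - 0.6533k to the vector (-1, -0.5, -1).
(0.457, -1.427, -0.073)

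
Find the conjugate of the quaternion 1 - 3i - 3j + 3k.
1 + 3i + 3j - 3k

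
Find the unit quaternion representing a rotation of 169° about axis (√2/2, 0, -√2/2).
0.0958 + 0.7039i - 0.7039k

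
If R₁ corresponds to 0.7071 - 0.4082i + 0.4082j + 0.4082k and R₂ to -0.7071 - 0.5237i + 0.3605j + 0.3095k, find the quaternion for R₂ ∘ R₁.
-0.9873 - 0.0609i + 0.0537j - 0.1364k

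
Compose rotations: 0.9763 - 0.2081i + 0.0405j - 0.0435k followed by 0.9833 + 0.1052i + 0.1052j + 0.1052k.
0.9822 - 0.1108i + 0.1252j + 0.0861k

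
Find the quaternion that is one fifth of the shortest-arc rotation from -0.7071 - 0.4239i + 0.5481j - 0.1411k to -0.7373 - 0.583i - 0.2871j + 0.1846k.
-0.7695 - 0.494i + 0.3974j - 0.0766k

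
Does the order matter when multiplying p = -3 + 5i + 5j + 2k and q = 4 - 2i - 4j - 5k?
Yes: pq = 28 + 9i + 53j + 13k ≠ 28 + 43i + 11j + 33k = qp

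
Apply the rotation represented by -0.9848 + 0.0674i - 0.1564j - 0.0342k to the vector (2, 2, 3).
(2.631, 2.5, 1.957)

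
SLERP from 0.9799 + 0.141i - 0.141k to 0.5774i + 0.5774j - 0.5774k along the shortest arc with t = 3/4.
0.3422 + 0.5584i + 0.5092j - 0.5584k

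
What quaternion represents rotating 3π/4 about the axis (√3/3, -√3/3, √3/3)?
0.3827 + 0.5334i - 0.5334j + 0.5334k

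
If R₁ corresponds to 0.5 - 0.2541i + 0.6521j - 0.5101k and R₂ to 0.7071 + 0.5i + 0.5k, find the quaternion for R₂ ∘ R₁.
0.7357 - 0.2557i + 0.5891j + 0.2154k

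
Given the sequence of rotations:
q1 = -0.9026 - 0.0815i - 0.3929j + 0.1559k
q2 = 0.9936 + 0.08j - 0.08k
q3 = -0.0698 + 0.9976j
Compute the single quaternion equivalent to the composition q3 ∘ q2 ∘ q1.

q2 · q1 = -0.8529 - 0.0999i - 0.4561j + 0.2336k
q3 · q2 · q1 = 0.5145 + 0.24i - 0.819j + 0.0834k
0.5145 + 0.24i - 0.819j + 0.0834k


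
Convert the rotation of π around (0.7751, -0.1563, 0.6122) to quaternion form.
0.7751i - 0.1563j + 0.6122k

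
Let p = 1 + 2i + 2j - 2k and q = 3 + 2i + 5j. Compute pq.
-11 + 18i + 7j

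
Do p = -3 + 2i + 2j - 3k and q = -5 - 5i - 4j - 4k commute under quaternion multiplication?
No: pq = 21 - 15i + 25j + 29k ≠ 21 + 25i - 21j + 25k = qp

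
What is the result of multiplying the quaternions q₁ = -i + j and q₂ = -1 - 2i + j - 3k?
-3 - 2i - 4j + k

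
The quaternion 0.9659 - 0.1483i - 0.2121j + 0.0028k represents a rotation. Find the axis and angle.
axis = (-0.573, -0.8195, 0.0108), θ = π/6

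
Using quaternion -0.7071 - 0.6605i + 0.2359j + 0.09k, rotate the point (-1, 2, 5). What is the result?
(-3.504, -3.797, 1.819)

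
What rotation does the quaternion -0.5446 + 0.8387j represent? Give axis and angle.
axis = (0, 1, 0), θ = 246°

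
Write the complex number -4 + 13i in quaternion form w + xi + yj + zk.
-4 + 13i + 0j + 0k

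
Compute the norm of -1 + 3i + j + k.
√12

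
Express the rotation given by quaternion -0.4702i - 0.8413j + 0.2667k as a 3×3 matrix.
[[-0.5578, 0.7912, -0.2508], [0.7912, 0.4156, -0.4487], [-0.2508, -0.4487, -0.8577]]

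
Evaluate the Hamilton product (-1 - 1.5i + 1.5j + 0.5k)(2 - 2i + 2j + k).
-8.5 - 0.5i + 1.5j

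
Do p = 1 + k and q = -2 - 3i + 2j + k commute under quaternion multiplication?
No: pq = -3 - 5i - j - k ≠ -3 - i + 5j - k = qp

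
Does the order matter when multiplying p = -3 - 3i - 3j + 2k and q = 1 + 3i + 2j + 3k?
Yes: pq = 6 - 25i + 6j - 4k ≠ 6 + i - 24j - 10k = qp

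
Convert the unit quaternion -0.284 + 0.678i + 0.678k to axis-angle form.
axis = (√2/2, 0, √2/2), θ = 213°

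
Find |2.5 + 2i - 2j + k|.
3.905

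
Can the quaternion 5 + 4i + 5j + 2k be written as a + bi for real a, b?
No. The quaternion 5 + 4i + 5j + 2k has j-coefficient y = 5 and k-coefficient z = 2, not both zero, so it does not lie in the complex subalgebra spanned by 1 and i.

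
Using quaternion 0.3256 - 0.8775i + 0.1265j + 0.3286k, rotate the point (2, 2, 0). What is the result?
(0.632, -1.528, -2.295)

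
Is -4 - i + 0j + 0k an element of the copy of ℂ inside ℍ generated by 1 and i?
Yes. The quaternion -4 - i has j- and k-coefficients y = z = 0, so it lies in the complex subalgebra spanned by 1 and i.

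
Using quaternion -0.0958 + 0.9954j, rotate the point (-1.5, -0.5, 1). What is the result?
(1.282, -0.5, -1.268)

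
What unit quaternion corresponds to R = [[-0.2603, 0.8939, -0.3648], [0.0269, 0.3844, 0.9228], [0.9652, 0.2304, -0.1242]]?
-0.5 + 0.3462i + 0.665j + 0.4335k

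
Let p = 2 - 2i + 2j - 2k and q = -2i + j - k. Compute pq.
-8 - 4i + 4j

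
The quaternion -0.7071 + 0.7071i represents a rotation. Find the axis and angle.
axis = (1, 0, 0), θ = 3π/2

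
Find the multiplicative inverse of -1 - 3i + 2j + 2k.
-0.0556 + 0.1667i - 0.1111j - 0.1111k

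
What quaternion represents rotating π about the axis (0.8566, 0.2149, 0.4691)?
0.8566i + 0.2149j + 0.4691k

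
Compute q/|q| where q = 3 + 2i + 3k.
0.6396 + 0.4264i + 0.6396k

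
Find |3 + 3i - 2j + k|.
√23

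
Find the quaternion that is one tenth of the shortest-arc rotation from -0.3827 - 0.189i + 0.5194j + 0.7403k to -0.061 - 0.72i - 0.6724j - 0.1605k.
-0.3561 - 0.0849i + 0.5828j + 0.7255k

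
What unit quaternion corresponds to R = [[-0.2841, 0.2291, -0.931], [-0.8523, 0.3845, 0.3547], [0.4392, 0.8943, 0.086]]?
0.5446 + 0.2477i - 0.629j - 0.4964k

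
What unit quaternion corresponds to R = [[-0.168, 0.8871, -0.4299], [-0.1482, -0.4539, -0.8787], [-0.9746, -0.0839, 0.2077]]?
-0.3827 - 0.5192i - 0.3558j + 0.6763k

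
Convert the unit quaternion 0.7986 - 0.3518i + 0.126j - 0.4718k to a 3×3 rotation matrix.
[[0.5231, 0.6649, 0.5332], [-0.8422, 0.3073, 0.443], [0.1307, -0.6808, 0.7207]]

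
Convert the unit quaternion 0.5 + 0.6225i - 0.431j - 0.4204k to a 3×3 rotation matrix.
[[0.275, -0.1162, -0.9544], [-0.957, -0.1285, -0.2601], [-0.0924, 0.9849, -0.1465]]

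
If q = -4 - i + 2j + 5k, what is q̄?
-4 + i - 2j - 5k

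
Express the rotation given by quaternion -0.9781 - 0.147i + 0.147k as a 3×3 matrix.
[[0.9568, 0.2876, -0.0432], [-0.2876, 0.9136, -0.2876], [-0.0432, 0.2876, 0.9568]]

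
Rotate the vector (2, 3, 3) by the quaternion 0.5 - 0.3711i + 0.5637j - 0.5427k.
(2.823, -2.238, -3.003)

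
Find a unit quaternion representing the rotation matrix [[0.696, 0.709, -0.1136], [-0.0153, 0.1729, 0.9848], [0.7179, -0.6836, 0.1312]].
0.7071 - 0.5899i - 0.294j - 0.2561k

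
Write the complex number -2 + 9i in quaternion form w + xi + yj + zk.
-2 + 9i + 0j + 0k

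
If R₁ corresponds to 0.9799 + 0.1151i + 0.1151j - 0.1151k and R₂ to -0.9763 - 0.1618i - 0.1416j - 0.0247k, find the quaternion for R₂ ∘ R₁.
-0.9246 - 0.2518i - 0.2726j + 0.0858k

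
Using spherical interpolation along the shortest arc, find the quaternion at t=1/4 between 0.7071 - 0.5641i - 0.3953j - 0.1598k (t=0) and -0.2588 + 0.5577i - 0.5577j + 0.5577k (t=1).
0.6757 - 0.6502i - 0.1554j - 0.3107k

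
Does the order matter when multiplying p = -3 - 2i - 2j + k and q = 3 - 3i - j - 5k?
Yes: pq = -12 + 14i - 16j + 14k ≠ -12 - 8i + 10j + 22k = qp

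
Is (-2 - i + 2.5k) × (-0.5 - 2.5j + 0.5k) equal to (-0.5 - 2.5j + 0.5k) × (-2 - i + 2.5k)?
No: pq = -0.25 + 6.75i + 5.5j + 0.25k ≠ -0.25 - 5.75i + 4.5j - 4.75k = qp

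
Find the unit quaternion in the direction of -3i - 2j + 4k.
-0.5571i - 0.3714j + 0.7428k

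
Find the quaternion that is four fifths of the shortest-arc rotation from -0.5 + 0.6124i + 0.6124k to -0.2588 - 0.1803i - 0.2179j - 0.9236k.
0.1027 + 0.2978i + 0.1856j + 0.9308k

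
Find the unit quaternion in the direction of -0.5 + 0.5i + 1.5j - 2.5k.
-0.1667 + 0.1667i + 0.5j - 0.8333k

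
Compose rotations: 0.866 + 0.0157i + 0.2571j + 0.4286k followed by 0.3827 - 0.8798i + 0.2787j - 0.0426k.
0.2918 - 0.6255i + 0.7162j - 0.1034k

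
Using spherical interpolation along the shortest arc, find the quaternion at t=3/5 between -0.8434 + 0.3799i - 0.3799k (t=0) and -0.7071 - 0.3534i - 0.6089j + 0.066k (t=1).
-0.8945 - 0.0616i - 0.421j - 0.1371k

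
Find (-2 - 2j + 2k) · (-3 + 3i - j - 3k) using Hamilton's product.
10 + 2i + 14j + 6k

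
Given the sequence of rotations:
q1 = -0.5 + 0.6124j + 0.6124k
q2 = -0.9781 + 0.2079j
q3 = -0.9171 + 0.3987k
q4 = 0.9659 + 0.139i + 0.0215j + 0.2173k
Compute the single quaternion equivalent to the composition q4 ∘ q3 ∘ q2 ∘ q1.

q2 · q1 = 0.3617 + 0.1273i - 0.7029j - 0.599k
q3 · q2 · q1 = -0.0929 + 0.1635i + 0.6954j + 0.6936k
q4 · q3 · q2 · q1 = -0.2781 + 0.0088i + 0.6088j + 0.7429k
-0.2781 + 0.0088i + 0.6088j + 0.7429k


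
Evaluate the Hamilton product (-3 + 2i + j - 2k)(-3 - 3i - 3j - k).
16 - 4i + 14j + 6k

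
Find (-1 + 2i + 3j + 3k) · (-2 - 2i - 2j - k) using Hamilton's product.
15 + i - 8j - 3k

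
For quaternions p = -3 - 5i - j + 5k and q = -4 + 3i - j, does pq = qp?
No: pq = 26 + 16i + 22j - 12k ≠ 26 + 6i - 8j - 28k = qp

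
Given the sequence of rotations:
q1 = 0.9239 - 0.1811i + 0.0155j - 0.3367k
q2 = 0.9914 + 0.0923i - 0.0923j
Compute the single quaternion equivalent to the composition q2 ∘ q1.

q2 · q1 = 0.9341 - 0.0632i - 0.0388j - 0.3491k
0.9341 - 0.0632i - 0.0388j - 0.3491k


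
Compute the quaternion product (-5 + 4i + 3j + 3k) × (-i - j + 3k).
-2 + 17i - 10j - 16k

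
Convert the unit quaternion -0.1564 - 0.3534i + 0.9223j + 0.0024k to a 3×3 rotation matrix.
[[-0.7013, -0.6511, -0.2902], [-0.6526, 0.7502, -0.1061], [0.2868, 0.115, -0.9511]]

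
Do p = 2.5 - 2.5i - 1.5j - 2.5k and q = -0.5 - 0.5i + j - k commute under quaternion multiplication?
No: pq = -3.5 + 4i + 2j - 4.5k ≠ -3.5 - 4i + 4.5j + 2k = qp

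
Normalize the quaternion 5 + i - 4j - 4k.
0.6565 + 0.1313i - 0.5252j - 0.5252k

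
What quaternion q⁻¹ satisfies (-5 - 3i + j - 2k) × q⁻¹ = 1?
-0.1282 + 0.0769i - 0.0256j + 0.0513k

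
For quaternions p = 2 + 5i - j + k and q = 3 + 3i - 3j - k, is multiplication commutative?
No: pq = -11 + 25i - j - 11k ≠ -11 + 17i - 17j + 13k = qp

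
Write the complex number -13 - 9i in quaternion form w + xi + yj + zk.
-13 - 9i + 0j + 0k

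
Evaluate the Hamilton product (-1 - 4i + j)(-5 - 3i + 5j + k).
-12 + 24i - 6j - 18k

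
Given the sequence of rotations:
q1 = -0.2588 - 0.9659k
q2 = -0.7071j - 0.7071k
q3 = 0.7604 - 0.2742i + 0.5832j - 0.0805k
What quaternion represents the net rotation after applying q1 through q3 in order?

q2 · q1 = -0.683 + 0.683i + 0.183j + 0.183k
q3 · q2 · q1 = -0.4241 + 0.8281i - 0.264j - 0.2544k
-0.4241 + 0.8281i - 0.264j - 0.2544k


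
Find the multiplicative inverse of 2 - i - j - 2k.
0.2 + 0.1i + 0.1j + 0.2k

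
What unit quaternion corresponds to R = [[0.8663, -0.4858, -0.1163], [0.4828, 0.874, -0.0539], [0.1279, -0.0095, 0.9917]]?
0.9659 + 0.0115i - 0.0632j + 0.2507k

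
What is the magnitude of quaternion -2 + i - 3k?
√14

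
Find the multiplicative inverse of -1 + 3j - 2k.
-0.0714 - 0.2143j + 0.1429k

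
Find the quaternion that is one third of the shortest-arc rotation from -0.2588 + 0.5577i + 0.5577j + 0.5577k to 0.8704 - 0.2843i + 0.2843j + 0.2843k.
-0.6379 + 0.6081i + 0.3342j + 0.3342k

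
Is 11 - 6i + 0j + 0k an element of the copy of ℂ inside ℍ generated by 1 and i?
Yes. The quaternion 11 - 6i has j- and k-coefficients y = z = 0, so it lies in the complex subalgebra spanned by 1 and i.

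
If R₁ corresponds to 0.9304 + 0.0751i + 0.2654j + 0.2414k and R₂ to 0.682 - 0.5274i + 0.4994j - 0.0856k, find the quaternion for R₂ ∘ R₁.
0.5623 - 0.2962i + 0.7665j - 0.0925k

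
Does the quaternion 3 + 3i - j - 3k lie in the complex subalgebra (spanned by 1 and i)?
No. The quaternion 3 + 3i - j - 3k has j-coefficient y = -1 and k-coefficient z = -3, not both zero, so it does not lie in the complex subalgebra spanned by 1 and i.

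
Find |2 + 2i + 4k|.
√24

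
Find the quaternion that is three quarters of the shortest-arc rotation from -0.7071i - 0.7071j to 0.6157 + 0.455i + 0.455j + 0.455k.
-0.4892 - 0.5613i - 0.5613j - 0.3615k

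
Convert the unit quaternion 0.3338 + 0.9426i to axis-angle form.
axis = (1, 0, 0), θ = 141°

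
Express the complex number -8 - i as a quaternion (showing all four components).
-8 - i + 0j + 0k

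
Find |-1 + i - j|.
√3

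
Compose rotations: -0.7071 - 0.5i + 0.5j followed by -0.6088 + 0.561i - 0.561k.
0.711 + 0.1882i - 0.0239j + 0.6772k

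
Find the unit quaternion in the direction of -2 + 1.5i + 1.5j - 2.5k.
-0.5208 + 0.3906i + 0.3906j - 0.6509k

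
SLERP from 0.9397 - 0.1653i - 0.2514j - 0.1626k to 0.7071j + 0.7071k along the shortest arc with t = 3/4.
0.3077 - 0.0541i - 0.6861j - 0.657k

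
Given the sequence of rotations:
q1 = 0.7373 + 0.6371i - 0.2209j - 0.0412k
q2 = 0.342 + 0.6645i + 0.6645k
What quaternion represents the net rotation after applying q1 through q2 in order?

q2 · q1 = -0.1438 + 0.8546i + 0.3752j + 0.3291k
-0.1438 + 0.8546i + 0.3752j + 0.3291k


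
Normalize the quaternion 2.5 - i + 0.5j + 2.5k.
0.6742 - 0.2697i + 0.1348j + 0.6742k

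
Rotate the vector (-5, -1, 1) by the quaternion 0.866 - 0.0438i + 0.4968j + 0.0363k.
(-1.555, -0.978, 4.861)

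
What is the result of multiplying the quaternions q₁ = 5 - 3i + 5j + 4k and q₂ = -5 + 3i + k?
-20 + 35i - 10j - 30k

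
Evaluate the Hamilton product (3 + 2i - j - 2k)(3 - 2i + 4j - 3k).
11 + 11i + 19j - 9k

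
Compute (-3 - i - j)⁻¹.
-0.2727 + 0.0909i + 0.0909j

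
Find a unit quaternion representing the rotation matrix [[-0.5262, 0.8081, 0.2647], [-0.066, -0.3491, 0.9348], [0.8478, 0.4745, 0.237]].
-0.3007 + 0.3827i + 0.4848j + 0.7267k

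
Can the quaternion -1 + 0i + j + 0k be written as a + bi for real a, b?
No. The quaternion -1 + j has j-coefficient y = 1 and k-coefficient z = 0, not both zero, so it does not lie in the complex subalgebra spanned by 1 and i.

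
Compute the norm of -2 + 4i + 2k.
√24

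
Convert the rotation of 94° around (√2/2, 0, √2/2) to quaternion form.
0.682 + 0.5171i + 0.5171k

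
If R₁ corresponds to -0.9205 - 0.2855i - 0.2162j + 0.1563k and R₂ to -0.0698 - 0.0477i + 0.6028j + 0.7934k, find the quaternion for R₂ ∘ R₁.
0.0569 + 0.3296i - 0.7588j - 0.5588k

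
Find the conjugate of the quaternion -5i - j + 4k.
5i + j - 4k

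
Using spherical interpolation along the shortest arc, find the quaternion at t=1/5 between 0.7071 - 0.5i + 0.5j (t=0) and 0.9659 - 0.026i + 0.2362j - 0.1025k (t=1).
0.7847 - 0.4151i + 0.4598j - 0.0218k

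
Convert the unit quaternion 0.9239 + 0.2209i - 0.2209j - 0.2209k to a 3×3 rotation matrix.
[[0.8048, 0.3106, -0.5058], [-0.5058, 0.8048, -0.3106], [0.3106, 0.5058, 0.8048]]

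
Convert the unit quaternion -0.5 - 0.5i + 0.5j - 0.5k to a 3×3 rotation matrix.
[[0, -1, 0], [0, 0, -1], [1, 0, 0]]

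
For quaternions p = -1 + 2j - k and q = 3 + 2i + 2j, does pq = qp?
No: pq = -7 + 2j - 7k ≠ -7 - 4i + 6j + k = qp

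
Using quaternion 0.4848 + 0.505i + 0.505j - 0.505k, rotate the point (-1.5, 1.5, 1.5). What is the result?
(1.499, -1.56, 1.439)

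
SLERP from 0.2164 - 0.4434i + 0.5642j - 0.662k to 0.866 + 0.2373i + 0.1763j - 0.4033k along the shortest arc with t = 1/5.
0.3998 - 0.3256i + 0.5316j - 0.672k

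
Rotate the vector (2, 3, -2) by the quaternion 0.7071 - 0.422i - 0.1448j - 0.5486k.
(2.89, -2.693, -1.182)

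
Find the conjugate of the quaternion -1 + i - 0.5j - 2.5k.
-1 - i + 0.5j + 2.5k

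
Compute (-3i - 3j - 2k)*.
3i + 3j + 2k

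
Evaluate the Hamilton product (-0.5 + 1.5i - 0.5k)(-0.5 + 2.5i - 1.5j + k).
-3 - 2.75i - 2j - 2.5k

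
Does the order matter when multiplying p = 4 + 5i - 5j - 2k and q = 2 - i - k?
Yes: pq = 11 + 11i - 3j - 13k ≠ 11 + i - 17j - 3k = qp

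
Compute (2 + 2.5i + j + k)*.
2 - 2.5i - j - k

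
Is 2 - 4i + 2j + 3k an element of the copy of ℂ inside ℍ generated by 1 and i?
No. The quaternion 2 - 4i + 2j + 3k has j-coefficient y = 2 and k-coefficient z = 3, not both zero, so it does not lie in the complex subalgebra spanned by 1 and i.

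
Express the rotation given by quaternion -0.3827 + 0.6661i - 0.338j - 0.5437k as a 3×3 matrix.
[[0.1803, -0.8664, -0.4656], [-0.0341, -0.4786, 0.8774], [-0.983, -0.1423, -0.1159]]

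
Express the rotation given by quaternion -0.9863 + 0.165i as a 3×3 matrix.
[[1, 0, 0], [0, 0.9456, 0.3255], [0, -0.3255, 0.9456]]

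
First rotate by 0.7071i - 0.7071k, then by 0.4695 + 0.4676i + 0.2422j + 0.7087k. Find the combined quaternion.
0.1705 + 0.1607i + 0.8318j - 0.5032k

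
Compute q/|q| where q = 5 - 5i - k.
0.7001 - 0.7001i - 0.14k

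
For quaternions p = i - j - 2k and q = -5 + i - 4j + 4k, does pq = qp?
No: pq = 3 - 17i - j + 7k ≠ 3 + 7i + 11j + 13k = qp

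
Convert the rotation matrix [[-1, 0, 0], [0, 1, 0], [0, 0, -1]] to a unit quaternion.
j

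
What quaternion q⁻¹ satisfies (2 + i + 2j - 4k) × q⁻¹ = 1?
0.08 - 0.04i - 0.08j + 0.16k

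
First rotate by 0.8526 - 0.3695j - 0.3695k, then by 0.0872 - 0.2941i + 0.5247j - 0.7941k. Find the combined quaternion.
-0.0252 - 0.738i + 0.3065j - 0.6006k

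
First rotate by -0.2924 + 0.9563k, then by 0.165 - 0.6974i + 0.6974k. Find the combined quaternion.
-0.7152 + 0.2039i + 0.6669j - 0.0461k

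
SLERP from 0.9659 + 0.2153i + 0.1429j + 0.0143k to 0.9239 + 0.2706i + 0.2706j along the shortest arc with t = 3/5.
0.9431 + 0.2491i + 0.2201j + 0.0057k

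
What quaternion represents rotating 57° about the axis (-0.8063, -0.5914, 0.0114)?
0.8788 - 0.3847i - 0.2822j + 0.0054k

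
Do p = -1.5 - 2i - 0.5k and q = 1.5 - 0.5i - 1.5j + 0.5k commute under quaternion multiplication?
No: pq = -3 - 3i + 3.5j + 1.5k ≠ -3 - 1.5i + j - 4.5k = qp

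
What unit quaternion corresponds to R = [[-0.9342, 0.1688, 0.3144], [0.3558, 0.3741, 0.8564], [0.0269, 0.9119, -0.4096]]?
0.0872 + 0.1591i + 0.8243j + 0.5363k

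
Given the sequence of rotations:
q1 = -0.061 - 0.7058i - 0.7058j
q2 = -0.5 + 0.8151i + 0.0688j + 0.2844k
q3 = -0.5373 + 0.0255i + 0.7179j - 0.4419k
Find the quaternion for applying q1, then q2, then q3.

q2 · q1 = 0.6544 + 0.5039i + 0.148j - 0.5441k
q3 · q2 · q1 = -0.7111 - 0.5793i + 0.1815j - 0.3548k
-0.7111 - 0.5793i + 0.1815j - 0.3548k


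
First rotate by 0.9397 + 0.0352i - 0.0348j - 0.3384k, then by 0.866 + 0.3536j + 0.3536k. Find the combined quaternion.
0.9457 - 0.0769i + 0.3146j + 0.0268k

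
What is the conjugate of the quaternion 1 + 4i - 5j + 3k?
1 - 4i + 5j - 3k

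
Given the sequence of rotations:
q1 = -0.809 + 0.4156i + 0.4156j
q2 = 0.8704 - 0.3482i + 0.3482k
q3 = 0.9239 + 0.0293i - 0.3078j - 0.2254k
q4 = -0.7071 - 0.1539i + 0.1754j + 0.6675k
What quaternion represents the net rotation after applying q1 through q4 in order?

q2 · q1 = -0.5594 + 0.4987i + 0.5065j - 0.4264k
q3 · q2 · q1 = -0.4717 + 0.6898i + 0.5402j - 0.0995k
q4 · q3 · q2 · q1 = 0.4114 - 0.7932i - 0.0196j - 0.4486k
0.4114 - 0.7932i - 0.0196j - 0.4486k


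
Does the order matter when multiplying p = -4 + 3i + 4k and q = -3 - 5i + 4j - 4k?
Yes: pq = 43 - 5i - 24j + 16k ≠ 43 + 27i - 8j - 8k = qp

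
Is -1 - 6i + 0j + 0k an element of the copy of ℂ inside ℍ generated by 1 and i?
Yes. The quaternion -1 - 6i has j- and k-coefficients y = z = 0, so it lies in the complex subalgebra spanned by 1 and i.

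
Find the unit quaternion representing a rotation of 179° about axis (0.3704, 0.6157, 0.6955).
0.0087 + 0.3704i + 0.6157j + 0.6955k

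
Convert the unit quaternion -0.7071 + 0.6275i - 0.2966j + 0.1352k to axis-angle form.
axis = (0.8874, -0.4195, 0.1912), θ = 3π/2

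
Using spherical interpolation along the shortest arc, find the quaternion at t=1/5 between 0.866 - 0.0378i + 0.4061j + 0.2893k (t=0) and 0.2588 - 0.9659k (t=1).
0.7348 - 0.0355i + 0.3809j + 0.5601k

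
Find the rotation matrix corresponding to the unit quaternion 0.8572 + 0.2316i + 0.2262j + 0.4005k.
[[0.5769, -0.5818, 0.5733], [0.7914, 0.5719, -0.2159], [-0.2023, 0.5782, 0.7904]]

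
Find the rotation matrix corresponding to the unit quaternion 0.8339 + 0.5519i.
[[1, 0, 0], [0, 0.3908, -0.9205], [0, 0.9205, 0.3908]]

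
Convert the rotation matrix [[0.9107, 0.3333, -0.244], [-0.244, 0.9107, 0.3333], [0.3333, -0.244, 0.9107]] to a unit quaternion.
0.9659 - 0.1494i - 0.1494j - 0.1494k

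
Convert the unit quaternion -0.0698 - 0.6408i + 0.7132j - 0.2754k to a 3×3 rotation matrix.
[[-0.169, -0.9525, 0.2534], [-0.8756, 0.0271, -0.4823], [0.4525, -0.3034, -0.8386]]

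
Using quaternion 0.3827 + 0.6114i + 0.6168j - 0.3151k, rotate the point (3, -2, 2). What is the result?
(-1.696, -0.282, -3.748)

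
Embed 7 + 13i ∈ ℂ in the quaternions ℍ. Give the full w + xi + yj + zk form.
7 + 13i + 0j + 0k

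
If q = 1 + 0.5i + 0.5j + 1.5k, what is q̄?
1 - 0.5i - 0.5j - 1.5k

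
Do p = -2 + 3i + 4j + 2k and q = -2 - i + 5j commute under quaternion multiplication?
No: pq = -13 - 14i - 20j + 15k ≠ -13 + 6i - 16j - 23k = qp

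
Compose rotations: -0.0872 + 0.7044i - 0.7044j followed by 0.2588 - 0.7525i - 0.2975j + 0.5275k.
0.2979 + 0.6195i + 0.2152j + 0.6936k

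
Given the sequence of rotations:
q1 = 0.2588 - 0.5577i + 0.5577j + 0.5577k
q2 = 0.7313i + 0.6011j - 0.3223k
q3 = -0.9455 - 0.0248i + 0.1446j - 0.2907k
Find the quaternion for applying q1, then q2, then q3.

q2 · q1 = 0.2524 + 0.7042i - 0.0725j + 0.6597k
q3 · q2 · q1 = -0.0189 - 0.5978i - 0.0833j - 0.7971k
-0.0189 - 0.5978i - 0.0833j - 0.7971k


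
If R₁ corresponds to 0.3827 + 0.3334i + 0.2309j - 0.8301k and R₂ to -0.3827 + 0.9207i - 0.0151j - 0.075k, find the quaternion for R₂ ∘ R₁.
-0.5122 + 0.2546i + 0.6451j + 0.5066k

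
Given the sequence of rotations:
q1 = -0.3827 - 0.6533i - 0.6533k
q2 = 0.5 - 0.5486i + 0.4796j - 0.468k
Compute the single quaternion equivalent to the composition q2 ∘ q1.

q2 · q1 = -0.8555 - 0.43i - 0.2362j + 0.1658k
-0.8555 - 0.43i - 0.2362j + 0.1658k


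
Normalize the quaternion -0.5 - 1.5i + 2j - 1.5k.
-0.169 - 0.5071i + 0.6761j - 0.5071k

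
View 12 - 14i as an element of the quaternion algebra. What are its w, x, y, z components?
12 - 14i + 0j + 0k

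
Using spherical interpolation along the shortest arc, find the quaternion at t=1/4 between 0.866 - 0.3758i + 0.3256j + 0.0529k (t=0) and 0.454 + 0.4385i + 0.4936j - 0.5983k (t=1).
0.8729 - 0.1768i + 0.4308j - 0.1456k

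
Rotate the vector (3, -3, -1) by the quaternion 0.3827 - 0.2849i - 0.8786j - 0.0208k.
(-2.523, -1.311, 3.304)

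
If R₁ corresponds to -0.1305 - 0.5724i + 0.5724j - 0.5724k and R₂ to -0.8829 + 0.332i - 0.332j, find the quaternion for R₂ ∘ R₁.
0.4953 + 0.6521i - 0.272j + 0.5054k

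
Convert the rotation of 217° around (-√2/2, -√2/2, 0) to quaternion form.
-0.3173 - 0.6706i - 0.6706j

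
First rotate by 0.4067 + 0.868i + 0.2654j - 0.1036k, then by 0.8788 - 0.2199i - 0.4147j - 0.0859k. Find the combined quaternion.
0.6494 + 0.7391i - 0.0328j + 0.1756k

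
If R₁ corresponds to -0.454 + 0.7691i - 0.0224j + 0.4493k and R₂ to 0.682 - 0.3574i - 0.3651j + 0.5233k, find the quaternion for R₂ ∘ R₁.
-0.278 + 0.5345i + 0.7135j + 0.3576k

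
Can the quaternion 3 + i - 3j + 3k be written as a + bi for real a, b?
No. The quaternion 3 + i - 3j + 3k has j-coefficient y = -3 and k-coefficient z = 3, not both zero, so it does not lie in the complex subalgebra spanned by 1 and i.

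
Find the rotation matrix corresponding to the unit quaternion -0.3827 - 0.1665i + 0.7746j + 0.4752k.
[[-0.6516, 0.1058, -0.7511], [-0.6217, 0.4929, 0.6087], [0.4346, 0.8636, -0.2555]]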